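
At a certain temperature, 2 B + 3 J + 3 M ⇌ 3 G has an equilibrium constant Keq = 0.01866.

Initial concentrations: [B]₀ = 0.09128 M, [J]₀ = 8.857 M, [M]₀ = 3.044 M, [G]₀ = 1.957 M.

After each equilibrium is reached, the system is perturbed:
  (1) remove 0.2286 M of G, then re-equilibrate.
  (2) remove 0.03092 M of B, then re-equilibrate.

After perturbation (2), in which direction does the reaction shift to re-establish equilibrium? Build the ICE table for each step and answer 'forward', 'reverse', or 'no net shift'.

Q₀ = 0.0459 vs Keq = 0.01866 ⇒ Q>K, reverse
Step 1:
                   B          J          M          G
  I          0.09128      8.857      3.044      1.957
  C          0.04006    0.06008    0.06008   -0.06008
  E           0.1313      8.917      3.104      1.897
  solve Keq expr → x = -0.02003; check Q = 0.01866
Then remove 0.2286 M of G.
Step 2:
                   B          J          M          G
  I           0.1313      8.917      3.104      1.668
  C         -0.01831   -0.02747   -0.02747    0.02747
  E            0.113       8.89      3.077      1.696
  solve Keq expr → x = 0.009156; check Q = 0.01866
Then remove 0.03092 M of B.
Step 3:
                   B          J          M          G
  I           0.0821       8.89      3.077      1.696
  C          0.02464    0.03696    0.03696   -0.03696
  E           0.1067      8.927      3.114      1.659
  solve Keq expr → x = -0.01232; check Q = 0.01866

Direction: reverse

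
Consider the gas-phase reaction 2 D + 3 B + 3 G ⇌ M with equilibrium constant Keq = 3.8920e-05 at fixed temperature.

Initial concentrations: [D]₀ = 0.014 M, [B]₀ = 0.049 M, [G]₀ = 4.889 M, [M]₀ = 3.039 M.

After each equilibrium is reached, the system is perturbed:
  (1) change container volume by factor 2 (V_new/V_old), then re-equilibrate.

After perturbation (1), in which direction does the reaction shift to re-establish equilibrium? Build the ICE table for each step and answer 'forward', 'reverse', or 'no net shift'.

Q₀ = 1.1278e+06 vs Keq = 3.8920e-05 ⇒ Q>K, reverse
Step 1:
                   D          B          G          M
  I            0.014      0.049      4.889      3.039
  C            1.977      2.966      2.966    -0.9887
  E            1.991      3.015      7.855       2.05
  solve Keq expr → x = -0.9887; check Q = 3.8920e-05
Then change container volume by factor 2 (V_new/V_old).
Step 2:
                   D          B          G          M
  I           0.9957      1.508      3.928      1.025
  C           0.9419      1.413      1.413    -0.4709
  E            1.938       2.92       5.34     0.5542
  solve Keq expr → x = -0.4709; check Q = 3.8920e-05

Direction: reverse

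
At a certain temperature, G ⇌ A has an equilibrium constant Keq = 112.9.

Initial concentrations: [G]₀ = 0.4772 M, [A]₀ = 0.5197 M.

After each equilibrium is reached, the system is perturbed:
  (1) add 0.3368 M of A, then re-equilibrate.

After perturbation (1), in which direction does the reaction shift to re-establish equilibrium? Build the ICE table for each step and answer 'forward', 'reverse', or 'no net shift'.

Q₀ = 1.089 vs Keq = 112.9 ⇒ Q<K, forward
Step 1:
                  G         A
  I          0.4772    0.5197
  C         -0.4684    0.4684
  E        0.008752    0.9881
  solve Keq expr → x = 0.4684; check Q = 112.9
Then add 0.3368 M of A.
Step 2:
                  G         A
  I        0.008752     1.325
  C        0.002957 -0.002957
  E         0.01171     1.322
  solve Keq expr → x = -0.002957; check Q = 112.9

Direction: reverse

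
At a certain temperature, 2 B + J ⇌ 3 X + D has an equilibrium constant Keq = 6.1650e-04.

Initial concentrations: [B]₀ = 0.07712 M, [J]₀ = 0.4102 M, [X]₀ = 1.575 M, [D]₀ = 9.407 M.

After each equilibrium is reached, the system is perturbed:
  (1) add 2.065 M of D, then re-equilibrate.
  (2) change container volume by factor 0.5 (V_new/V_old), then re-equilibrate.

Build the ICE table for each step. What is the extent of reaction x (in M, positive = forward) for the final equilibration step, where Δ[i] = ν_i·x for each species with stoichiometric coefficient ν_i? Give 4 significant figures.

x = -0.005377 M

Q₀ = 1.5065e+04 vs Keq = 6.1650e-04 ⇒ Q>K, reverse
Step 1:
                   B          J          X          D
  I          0.07712     0.4102      1.575      9.407
  C            1.022     0.5108     -1.532    -0.5108
  E            1.099      0.921    0.04255      8.896
  solve Keq expr → x = -0.5108; check Q = 6.1650e-04
Then add 2.065 M of D.
Step 2:
                   B          J          X          D
  I            1.099      0.921    0.04255      10.96
  C         0.001867 9.3355e-04  -0.002801 -9.3355e-04
  E            1.101     0.9219    0.03975      10.96
  solve Keq expr → x = -9.3355e-04; check Q = 6.1650e-04
Then change container volume by factor 0.5 (V_new/V_old).
Step 3:
                   B          J          X          D
  I            2.201      1.844     0.0795      21.92
  C          0.01075   0.005377   -0.01613  -0.005377
  E            2.212      1.849    0.06338      21.92
  solve Keq expr → x = -0.005377; check Q = 6.1650e-04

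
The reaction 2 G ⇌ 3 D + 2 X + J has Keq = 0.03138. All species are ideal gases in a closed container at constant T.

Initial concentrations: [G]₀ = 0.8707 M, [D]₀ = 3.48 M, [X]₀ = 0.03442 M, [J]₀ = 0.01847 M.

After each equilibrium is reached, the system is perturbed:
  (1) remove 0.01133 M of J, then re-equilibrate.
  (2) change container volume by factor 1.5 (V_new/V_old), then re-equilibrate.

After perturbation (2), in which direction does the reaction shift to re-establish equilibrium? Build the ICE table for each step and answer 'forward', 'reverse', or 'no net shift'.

Direction: forward

Q₀ = 0.001216 vs Keq = 0.03138 ⇒ Q<K, forward
Step 1:
                  G         D         X         J
  init       0.8707      3.48   0.03442   0.01847
  Δ        -0.06137   0.09205   0.06137   0.03068
  eq         0.8093     3.572   0.09579   0.04915
  solve Keq expr → x = 0.03068; check Q = 0.03138
Then remove 0.01133 M of J.
Step 2:
                  G         D         X         J
  init       0.8093     3.572   0.09579   0.03782
  Δ       -0.007178   0.01077  0.007178  0.003589
  eq         0.8022     3.583     0.103   0.04141
  solve Keq expr → x = 0.003589; check Q = 0.03138
Then change container volume by factor 1.5 (V_new/V_old).
Step 3:
                  G         D         X         J
  init       0.5348     2.389   0.06864   0.02761
  Δ        -0.03797   0.05695   0.03797   0.01898
  eq         0.4968     2.445    0.1066   0.04659
  solve Keq expr → x = 0.01898; check Q = 0.03138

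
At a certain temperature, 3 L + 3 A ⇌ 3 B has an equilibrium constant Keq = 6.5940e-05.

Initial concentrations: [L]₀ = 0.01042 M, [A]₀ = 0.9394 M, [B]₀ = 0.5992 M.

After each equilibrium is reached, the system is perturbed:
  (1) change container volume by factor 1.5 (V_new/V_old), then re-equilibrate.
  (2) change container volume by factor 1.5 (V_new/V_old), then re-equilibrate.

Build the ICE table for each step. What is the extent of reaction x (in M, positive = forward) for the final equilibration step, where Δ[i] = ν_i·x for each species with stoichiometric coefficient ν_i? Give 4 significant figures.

Q₀ = 2.2938e+05 vs Keq = 6.5940e-05 ⇒ Q>K, reverse
Step 1:
                   L          A          B
  I          0.01042     0.9394     0.5992
  C           0.5643     0.5643    -0.5643
  E           0.5747      1.504    0.03491
  solve Keq expr → x = -0.1881; check Q = 6.5940e-05
Then change container volume by factor 1.5 (V_new/V_old).
Step 2:
                   L          A          B
  I           0.3831      1.002    0.02328
  C         0.007345   0.007345  -0.007345
  E           0.3905       1.01    0.01593
  solve Keq expr → x = -0.002448; check Q = 6.5940e-05
Then change container volume by factor 1.5 (V_new/V_old).
Step 3:
                   L          A          B
  I           0.2603     0.6732    0.01062
  C         0.003411   0.003411  -0.003411
  E           0.2637     0.6766   0.007209
  solve Keq expr → x = -0.001137; check Q = 6.5940e-05

x = -0.001137 M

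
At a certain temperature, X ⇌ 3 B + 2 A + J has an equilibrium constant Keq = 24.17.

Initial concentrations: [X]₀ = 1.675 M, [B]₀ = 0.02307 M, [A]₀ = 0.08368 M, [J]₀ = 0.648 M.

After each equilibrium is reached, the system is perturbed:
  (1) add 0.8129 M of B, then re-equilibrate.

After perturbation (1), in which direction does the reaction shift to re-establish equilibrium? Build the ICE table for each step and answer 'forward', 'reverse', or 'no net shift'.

Q₀ = 3.3262e-08 vs Keq = 24.17 ⇒ Q<K, forward
Step 1:
                  X         B         A         J
  I           1.675   0.02307   0.08368     0.648
  C         -0.6788     2.036     1.358    0.6788
  E          0.9962      2.06     1.441     1.327
  solve Keq expr → x = 0.6788; check Q = 24.17
Then add 0.8129 M of B.
Step 2:
                  X         B         A         J
  I          0.9962     2.872     1.441     1.327
  C          0.1227   -0.3682   -0.2454   -0.1227
  E           1.119     2.504     1.196     1.204
  solve Keq expr → x = -0.1227; check Q = 24.17

Direction: reverse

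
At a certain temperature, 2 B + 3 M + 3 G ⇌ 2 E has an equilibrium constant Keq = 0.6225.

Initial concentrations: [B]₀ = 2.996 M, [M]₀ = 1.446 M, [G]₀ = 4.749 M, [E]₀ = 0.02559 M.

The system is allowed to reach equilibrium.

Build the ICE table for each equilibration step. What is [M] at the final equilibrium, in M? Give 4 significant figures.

Q₀ = 2.2529e-07 vs Keq = 0.6225 ⇒ Q<K, forward
Step 1:
                   B          M          G          E
  I            2.996      1.446      4.749    0.02559
  C          -0.8419     -1.263     -1.263     0.8419
  E            2.154     0.1832      3.486     0.8675
  solve Keq expr → x = 0.4209; check Q = 0.6225

[M]_eq = 0.1832 M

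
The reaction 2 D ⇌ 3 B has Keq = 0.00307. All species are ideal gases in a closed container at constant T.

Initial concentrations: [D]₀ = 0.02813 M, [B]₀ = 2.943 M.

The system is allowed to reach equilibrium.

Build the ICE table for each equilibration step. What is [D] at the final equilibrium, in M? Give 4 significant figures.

Q₀ = 3.2213e+04 vs Keq = 0.00307 ⇒ Q>K, reverse
Step 1:
                    D           B
  Initial     0.02813       2.943
  Change        1.816      -2.724
  Equil         1.844      0.2186
  solve Keq expr → x = -0.9081; check Q = 0.00307

[D]_eq = 1.844 M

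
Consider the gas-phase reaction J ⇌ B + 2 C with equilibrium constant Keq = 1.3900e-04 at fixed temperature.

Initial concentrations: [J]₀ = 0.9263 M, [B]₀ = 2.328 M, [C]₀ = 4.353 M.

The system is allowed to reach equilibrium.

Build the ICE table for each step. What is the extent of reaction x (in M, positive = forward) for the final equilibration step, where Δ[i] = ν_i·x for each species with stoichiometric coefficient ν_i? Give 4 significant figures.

x = -2.152 M

Q₀ = 47.62 vs Keq = 1.3900e-04 ⇒ Q>K, reverse
Step 1:
                    J           B           C
  init         0.9263       2.328       4.353
  Δ             2.152      -2.152      -4.304
  eq            3.078      0.1761     0.04929
  solve Keq expr → x = -2.152; check Q = 1.3900e-04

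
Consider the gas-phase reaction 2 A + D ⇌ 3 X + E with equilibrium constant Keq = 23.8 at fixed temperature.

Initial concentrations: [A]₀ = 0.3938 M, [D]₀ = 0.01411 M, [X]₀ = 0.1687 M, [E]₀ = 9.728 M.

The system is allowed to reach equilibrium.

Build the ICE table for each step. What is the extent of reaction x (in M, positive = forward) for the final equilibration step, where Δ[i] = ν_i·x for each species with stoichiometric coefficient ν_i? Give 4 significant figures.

x = 7.9935e-04 M

Q₀ = 21.34 vs Keq = 23.8 ⇒ Q<K, forward
Step 1:
                    A           D           X           E
  init         0.3938     0.01411      0.1687       9.728
  Δ         -0.001599 -7.9935e-04    0.002398  7.9935e-04
  eq           0.3922     0.01331      0.1711       9.729
  solve Keq expr → x = 7.9935e-04; check Q = 23.8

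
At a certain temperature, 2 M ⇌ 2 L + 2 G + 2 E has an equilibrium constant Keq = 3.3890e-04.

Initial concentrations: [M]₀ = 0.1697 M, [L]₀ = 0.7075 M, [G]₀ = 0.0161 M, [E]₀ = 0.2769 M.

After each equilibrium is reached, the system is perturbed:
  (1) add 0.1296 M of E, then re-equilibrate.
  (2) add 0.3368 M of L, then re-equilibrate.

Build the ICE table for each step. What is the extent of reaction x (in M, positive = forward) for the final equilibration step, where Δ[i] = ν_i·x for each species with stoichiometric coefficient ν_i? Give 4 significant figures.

Q₀ = 3.4545e-04 vs Keq = 3.3890e-04 ⇒ Q>K, reverse
Step 1:
                  M         L         G         E
  Initial    0.1697    0.7075    0.0161    0.2769
  Change  1.3064e-04 -1.3064e-04 -1.3064e-04 -1.3064e-04
  Equil      0.1698    0.7074   0.01597    0.2768
  solve Keq expr → x = -6.5319e-05; check Q = 3.3890e-04
Then add 0.1296 M of E.
Step 2:
                  M         L         G         E
  Initial    0.1698    0.7074   0.01597    0.4064
  Change   0.004597 -0.004597 -0.004597 -0.004597
  Equil      0.1744    0.7028   0.01137    0.4018
  solve Keq expr → x = -0.002298; check Q = 3.3890e-04
Then add 0.3368 M of L.
Step 3:
                  M         L         G         E
  Initial    0.1744      1.04   0.01137    0.4018
  Change   0.003439 -0.003439 -0.003439 -0.003439
  Equil      0.1779     1.036  0.007934    0.3983
  solve Keq expr → x = -0.001719; check Q = 3.3890e-04

x = -0.001719 M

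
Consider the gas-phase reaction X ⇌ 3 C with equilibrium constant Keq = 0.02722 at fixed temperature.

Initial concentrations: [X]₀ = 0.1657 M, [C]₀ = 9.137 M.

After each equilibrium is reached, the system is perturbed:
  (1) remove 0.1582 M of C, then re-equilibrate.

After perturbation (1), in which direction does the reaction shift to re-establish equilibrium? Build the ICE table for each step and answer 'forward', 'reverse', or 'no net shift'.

Direction: forward

Q₀ = 4604 vs Keq = 0.02722 ⇒ Q>K, reverse
Step 1:
                    X           C
  Initial      0.1657       9.137
  Change          2.9        -8.7
  Equil         3.066       0.437
  solve Keq expr → x = -2.9; check Q = 0.02722
Then remove 0.1582 M of C.
Step 2:
                    X           C
  Initial       3.066      0.2788
  Change     -0.05191      0.1557
  Equil         3.014      0.4345
  solve Keq expr → x = 0.05191; check Q = 0.02722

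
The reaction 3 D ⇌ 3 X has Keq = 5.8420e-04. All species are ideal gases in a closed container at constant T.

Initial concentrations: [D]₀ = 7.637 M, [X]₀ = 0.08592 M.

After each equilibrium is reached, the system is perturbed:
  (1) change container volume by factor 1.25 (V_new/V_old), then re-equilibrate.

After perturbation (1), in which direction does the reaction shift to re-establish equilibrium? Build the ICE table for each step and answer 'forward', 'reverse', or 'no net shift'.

Direction: no net shift

Q₀ = 1.4240e-06 vs Keq = 5.8420e-04 ⇒ Q<K, forward
Step 1:
                    D           X
  init          7.637     0.08592
  Δ           -0.5099      0.5099
  eq            7.127      0.5958
  solve Keq expr → x = 0.17; check Q = 5.8420e-04
Then change container volume by factor 1.25 (V_new/V_old).
Step 2:
                    D           X
  init          5.702      0.4766
  Δ                 0           0
  eq            5.702      0.4766
  solve Keq expr → x = 0; check Q = 5.8420e-04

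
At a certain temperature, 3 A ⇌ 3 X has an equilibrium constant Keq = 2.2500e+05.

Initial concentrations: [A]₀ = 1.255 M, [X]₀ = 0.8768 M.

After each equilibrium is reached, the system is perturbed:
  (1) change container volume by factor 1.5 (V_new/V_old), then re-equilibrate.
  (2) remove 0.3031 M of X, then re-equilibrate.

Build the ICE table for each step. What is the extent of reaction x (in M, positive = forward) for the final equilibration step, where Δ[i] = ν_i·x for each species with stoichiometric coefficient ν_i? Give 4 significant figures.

Q₀ = 0.341 vs Keq = 2.2500e+05 ⇒ Q<K, forward
Step 1:
                    A           X
  Initial       1.255      0.8768
  Change       -1.221       1.221
  Equil       0.03448       2.097
  solve Keq expr → x = 0.4068; check Q = 2.2500e+05
Then change container volume by factor 1.5 (V_new/V_old).
Step 2:
                    A           X
  Initial     0.02299       1.398
  Change            0           0
  Equil       0.02299       1.398
  solve Keq expr → x = 0; check Q = 2.2500e+05
Then remove 0.3031 M of X.
Step 3:
                    A           X
  Initial     0.02299       1.095
  Change    -0.004903    0.004903
  Equil       0.01809         1.1
  solve Keq expr → x = 0.001634; check Q = 2.2500e+05

x = 0.001634 M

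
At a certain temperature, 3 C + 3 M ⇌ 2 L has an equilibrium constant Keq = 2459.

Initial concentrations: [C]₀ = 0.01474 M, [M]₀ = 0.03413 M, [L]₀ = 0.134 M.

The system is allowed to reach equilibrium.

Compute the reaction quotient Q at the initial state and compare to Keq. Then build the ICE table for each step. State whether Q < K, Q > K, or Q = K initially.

Q₀ = 1.4103e+08; Q > K (proceeds reverse)

Q₀ = 1.4103e+08 vs Keq = 2459 ⇒ Q>K, reverse
Step 1:
                    C           M           L
  I           0.01474     0.03413       0.134
  C           0.09019     0.09019    -0.06012
  E            0.1049      0.1243     0.07388
  solve Keq expr → x = -0.03006; check Q = 2459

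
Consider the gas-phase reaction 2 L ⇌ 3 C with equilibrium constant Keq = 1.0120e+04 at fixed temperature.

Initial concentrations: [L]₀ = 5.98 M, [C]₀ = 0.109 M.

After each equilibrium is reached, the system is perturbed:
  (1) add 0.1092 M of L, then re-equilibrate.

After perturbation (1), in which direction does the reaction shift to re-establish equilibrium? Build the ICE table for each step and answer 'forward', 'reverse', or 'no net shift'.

Direction: forward

Q₀ = 3.6214e-05 vs Keq = 1.0120e+04 ⇒ Q<K, forward
Step 1:
                    L           C
  init           5.98       0.109
  Δ            -5.725       8.588
  eq           0.2549       8.697
  solve Keq expr → x = 2.863; check Q = 1.0120e+04
Then add 0.1092 M of L.
Step 2:
                    L           C
  init         0.3641       8.697
  Δ           -0.1024      0.1536
  eq           0.2617        8.85
  solve Keq expr → x = 0.05121; check Q = 1.0120e+04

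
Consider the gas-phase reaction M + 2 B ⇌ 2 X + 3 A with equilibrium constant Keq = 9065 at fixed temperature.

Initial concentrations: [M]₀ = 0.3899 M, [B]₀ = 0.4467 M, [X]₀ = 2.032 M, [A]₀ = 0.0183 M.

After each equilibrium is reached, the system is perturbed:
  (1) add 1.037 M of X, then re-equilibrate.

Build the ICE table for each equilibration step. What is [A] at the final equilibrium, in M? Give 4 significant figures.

[A]_eq = 0.6258 M

Q₀ = 3.2525e-04 vs Keq = 9065 ⇒ Q<K, forward
Step 1:
                    M           B           X           A
  Initial      0.3899      0.4467       2.032      0.0183
  Change      -0.2079     -0.4157      0.4157      0.6236
  Equil         0.182     0.03099       2.448      0.6419
  solve Keq expr → x = 0.2079; check Q = 9065
Then add 1.037 M of X.
Step 2:
                    M           B           X           A
  Initial       0.182     0.03099       3.485      0.6419
  Change     0.005368     0.01074    -0.01074     -0.0161
  Equil        0.1874     0.04172       3.474      0.6258
  solve Keq expr → x = -0.005368; check Q = 9065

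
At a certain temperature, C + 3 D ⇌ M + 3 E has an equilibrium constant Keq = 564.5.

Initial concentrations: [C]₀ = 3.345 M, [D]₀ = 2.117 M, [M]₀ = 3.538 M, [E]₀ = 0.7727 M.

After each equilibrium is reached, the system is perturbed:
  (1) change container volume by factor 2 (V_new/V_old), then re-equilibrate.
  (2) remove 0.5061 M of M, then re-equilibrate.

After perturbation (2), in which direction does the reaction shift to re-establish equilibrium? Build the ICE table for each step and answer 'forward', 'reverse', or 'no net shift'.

Q₀ = 0.05143 vs Keq = 564.5 ⇒ Q<K, forward
Step 1:
                    C           D           M           E
  init          3.345       2.117       3.538      0.7727
  Δ           -0.5885      -1.766      0.5885       1.766
  eq            2.756      0.3514       4.127       2.538
  solve Keq expr → x = 0.5885; check Q = 564.5
Then change container volume by factor 2 (V_new/V_old).
Step 2:
                    C           D           M           E
  init          1.378      0.1757       2.063       1.269
  Δ                 0           0           0           0
  eq            1.378      0.1757       2.063       1.269
  solve Keq expr → x = 0; check Q = 564.5
Then remove 0.5061 M of M.
Step 3:
                    C           D           M           E
  init          1.378      0.1757       1.557       1.269
  Δ         -0.004557    -0.01367    0.004557     0.01367
  eq            1.374       0.162       1.562       1.283
  solve Keq expr → x = 0.004557; check Q = 564.5

Direction: forward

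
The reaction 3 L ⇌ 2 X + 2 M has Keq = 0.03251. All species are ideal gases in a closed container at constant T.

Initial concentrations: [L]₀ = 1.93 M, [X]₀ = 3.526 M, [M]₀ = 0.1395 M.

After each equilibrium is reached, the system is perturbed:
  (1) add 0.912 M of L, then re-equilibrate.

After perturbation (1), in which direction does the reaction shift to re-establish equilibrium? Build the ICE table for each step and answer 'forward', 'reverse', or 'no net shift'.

Direction: forward

Q₀ = 0.03365 vs Keq = 0.03251 ⇒ Q>K, reverse
Step 1:
                    L           X           M
  init           1.93       3.526      0.1395
  Δ          0.002993   -0.001995   -0.001995
  eq            1.933       3.524      0.1375
  solve Keq expr → x = -9.9767e-04; check Q = 0.03251
Then add 0.912 M of L.
Step 2:
                    L           X           M
  init          2.845       3.524      0.1375
  Δ           -0.1291     0.08604     0.08604
  eq            2.716        3.61      0.2235
  solve Keq expr → x = 0.04302; check Q = 0.03251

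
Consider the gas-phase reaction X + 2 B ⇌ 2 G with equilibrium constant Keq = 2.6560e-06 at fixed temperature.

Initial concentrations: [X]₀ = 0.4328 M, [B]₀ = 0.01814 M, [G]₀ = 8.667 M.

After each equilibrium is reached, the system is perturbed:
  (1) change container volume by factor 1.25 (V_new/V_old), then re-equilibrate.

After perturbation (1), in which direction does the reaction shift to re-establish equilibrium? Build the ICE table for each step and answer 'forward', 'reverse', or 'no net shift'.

Direction: reverse

Q₀ = 5.2744e+05 vs Keq = 2.6560e-06 ⇒ Q>K, reverse
Step 1:
                  X         B         G
  I          0.4328   0.01814     8.667
  C           4.318     8.636    -8.636
  E           4.751     8.654   0.03074
  solve Keq expr → x = -4.318; check Q = 2.6560e-06
Then change container volume by factor 1.25 (V_new/V_old).
Step 2:
                  X         B         G
  I           3.801     6.924   0.02459
  C        0.001292  0.002585 -0.002585
  E           3.802     6.926   0.02201
  solve Keq expr → x = -0.001292; check Q = 2.6560e-06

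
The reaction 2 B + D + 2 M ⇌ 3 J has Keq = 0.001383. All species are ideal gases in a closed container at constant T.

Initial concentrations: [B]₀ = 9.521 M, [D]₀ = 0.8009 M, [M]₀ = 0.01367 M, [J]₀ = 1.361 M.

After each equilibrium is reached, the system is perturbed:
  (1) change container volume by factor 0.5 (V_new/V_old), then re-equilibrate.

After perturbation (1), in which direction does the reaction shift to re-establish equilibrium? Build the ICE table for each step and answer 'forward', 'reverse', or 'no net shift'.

Q₀ = 185.8 vs Keq = 0.001383 ⇒ Q>K, reverse
Step 1:
                  B         D         M         J
  I           9.521    0.8009   0.01367     1.361
  C           0.636     0.318     0.636   -0.9541
  E           10.16     1.119    0.6497    0.4069
  solve Keq expr → x = -0.318; check Q = 0.001383
Then change container volume by factor 0.5 (V_new/V_old).
Step 2:
                  B         D         M         J
  I           20.31     2.238     1.299    0.8139
  C         -0.2073   -0.1037   -0.2073     0.311
  E           20.11     2.134     1.092     1.125
  solve Keq expr → x = 0.1037; check Q = 0.001383

Direction: forward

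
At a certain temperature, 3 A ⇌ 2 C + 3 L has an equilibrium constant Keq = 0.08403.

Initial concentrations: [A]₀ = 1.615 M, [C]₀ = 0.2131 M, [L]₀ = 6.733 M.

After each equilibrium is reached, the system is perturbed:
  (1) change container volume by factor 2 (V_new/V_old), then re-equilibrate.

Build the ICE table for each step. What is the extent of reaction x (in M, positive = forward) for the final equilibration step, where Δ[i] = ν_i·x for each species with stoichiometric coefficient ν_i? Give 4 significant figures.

x = 0.009863 M

Q₀ = 3.291 vs Keq = 0.08403 ⇒ Q>K, reverse
Step 1:
                  A         C         L
  I           1.615    0.2131     6.733
  C          0.2524   -0.1683   -0.2524
  E           1.867   0.04484     6.481
  solve Keq expr → x = -0.08413; check Q = 0.08403
Then change container volume by factor 2 (V_new/V_old).
Step 2:
                  A         C         L
  I          0.9337   0.02242      3.24
  C        -0.02959   0.01973   0.02959
  E          0.9041   0.04215      3.27
  solve Keq expr → x = 0.009863; check Q = 0.08403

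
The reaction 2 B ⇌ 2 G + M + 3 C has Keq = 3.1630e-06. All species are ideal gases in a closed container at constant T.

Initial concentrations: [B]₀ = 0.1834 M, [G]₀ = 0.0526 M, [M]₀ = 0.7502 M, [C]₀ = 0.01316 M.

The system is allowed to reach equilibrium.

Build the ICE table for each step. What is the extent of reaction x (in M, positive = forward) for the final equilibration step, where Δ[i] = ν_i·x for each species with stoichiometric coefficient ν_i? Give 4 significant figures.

x = 0.005928 M

Q₀ = 1.4064e-07 vs Keq = 3.1630e-06 ⇒ Q<K, forward
Step 1:
                    B           G           M           C
  init         0.1834      0.0526      0.7502     0.01316
  Δ          -0.01186     0.01186    0.005928     0.01778
  eq           0.1715     0.06446      0.7561     0.03094
  solve Keq expr → x = 0.005928; check Q = 3.1630e-06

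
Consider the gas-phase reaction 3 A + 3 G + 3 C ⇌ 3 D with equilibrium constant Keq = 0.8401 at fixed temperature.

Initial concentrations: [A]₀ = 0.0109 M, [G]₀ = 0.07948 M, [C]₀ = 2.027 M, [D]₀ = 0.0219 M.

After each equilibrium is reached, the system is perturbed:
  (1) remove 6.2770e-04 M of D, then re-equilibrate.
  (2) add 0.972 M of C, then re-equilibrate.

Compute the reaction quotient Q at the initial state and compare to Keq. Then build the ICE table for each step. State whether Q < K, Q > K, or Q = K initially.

Q₀ = 1940; Q > K (proceeds reverse)

Q₀ = 1940 vs Keq = 0.8401 ⇒ Q>K, reverse
Step 1:
                    A           G           C           D
  I            0.0109     0.07948       2.027      0.0219
  C           0.01677     0.01677     0.01677    -0.01677
  E           0.02767     0.09625       2.044    0.005135
  solve Keq expr → x = -0.005588; check Q = 0.8401
Then remove 6.2770e-04 M of D.
Step 2:
                    A           G           C           D
  I           0.02767     0.09625       2.044    0.004507
  C       -5.0603e-04 -5.0603e-04 -5.0603e-04  5.0603e-04
  E           0.02716     0.09574       2.043    0.005013
  solve Keq expr → x = 1.6868e-04; check Q = 0.8401
Then add 0.972 M of C.
Step 3:
                    A           G           C           D
  I           0.02716     0.09574       3.015    0.005013
  C         -0.001771   -0.001771   -0.001771    0.001771
  E           0.02539     0.09397       3.013    0.006784
  solve Keq expr → x = 5.9020e-04; check Q = 0.8401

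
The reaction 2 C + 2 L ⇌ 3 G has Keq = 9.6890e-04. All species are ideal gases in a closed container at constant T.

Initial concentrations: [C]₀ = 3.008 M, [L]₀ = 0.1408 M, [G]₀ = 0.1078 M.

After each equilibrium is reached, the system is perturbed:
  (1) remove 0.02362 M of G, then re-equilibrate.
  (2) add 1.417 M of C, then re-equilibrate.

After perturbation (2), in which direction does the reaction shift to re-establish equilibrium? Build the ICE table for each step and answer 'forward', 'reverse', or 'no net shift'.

Direction: forward

Q₀ = 0.006984 vs Keq = 9.6890e-04 ⇒ Q>K, reverse
Step 1:
                    C           L           G
  I             3.008      0.1408      0.1078
  C           0.02938     0.02938    -0.04407
  E             3.037      0.1702     0.06373
  solve Keq expr → x = -0.01469; check Q = 9.6890e-04
Then remove 0.02362 M of G.
Step 2:
                    C           L           G
  I             3.037      0.1702     0.04011
  C          -0.01337    -0.01337     0.02006
  E             3.024      0.1568     0.06017
  solve Keq expr → x = 0.006686; check Q = 9.6890e-04
Then add 1.417 M of C.
Step 3:
                    C           L           G
  I             4.441      0.1568     0.06017
  C         -0.009523   -0.009523     0.01428
  E             4.431      0.1473     0.07446
  solve Keq expr → x = 0.004761; check Q = 9.6890e-04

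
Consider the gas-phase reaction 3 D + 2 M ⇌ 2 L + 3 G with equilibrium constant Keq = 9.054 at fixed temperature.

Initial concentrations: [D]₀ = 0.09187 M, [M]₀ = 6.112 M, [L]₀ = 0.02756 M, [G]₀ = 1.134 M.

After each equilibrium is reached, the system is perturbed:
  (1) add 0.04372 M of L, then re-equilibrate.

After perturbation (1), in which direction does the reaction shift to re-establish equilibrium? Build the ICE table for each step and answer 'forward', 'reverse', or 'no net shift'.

Q₀ = 0.03824 vs Keq = 9.054 ⇒ Q<K, forward
Step 1:
                    D           M           L           G
  Initial     0.09187       6.112     0.02756       1.134
  Change     -0.06273    -0.04182     0.04182     0.06273
  Equil       0.02914        6.07     0.06938       1.197
  solve Keq expr → x = 0.02091; check Q = 9.054
Then add 0.04372 M of L.
Step 2:
                    D           M           L           G
  Initial     0.02914        6.07      0.1131       1.197
  Change     0.009386    0.006257   -0.006257   -0.009386
  Equil       0.03852       6.076      0.1068       1.187
  solve Keq expr → x = -0.003129; check Q = 9.054

Direction: reverse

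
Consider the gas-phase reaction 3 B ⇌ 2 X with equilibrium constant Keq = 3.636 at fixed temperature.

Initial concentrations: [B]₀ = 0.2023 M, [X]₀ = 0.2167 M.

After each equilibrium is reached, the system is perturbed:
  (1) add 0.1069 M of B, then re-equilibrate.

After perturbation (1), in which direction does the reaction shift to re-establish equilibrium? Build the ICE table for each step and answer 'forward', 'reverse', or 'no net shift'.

Q₀ = 5.672 vs Keq = 3.636 ⇒ Q>K, reverse
Step 1:
                    B           X
  Initial      0.2023      0.2167
  Change      0.02174    -0.01449
  Equil         0.224      0.2022
  solve Keq expr → x = -0.007246; check Q = 3.636
Then add 0.1069 M of B.
Step 2:
                    B           X
  Initial      0.3309      0.2022
  Change     -0.07249     0.04833
  Equil        0.2584      0.2505
  solve Keq expr → x = 0.02416; check Q = 3.636

Direction: forward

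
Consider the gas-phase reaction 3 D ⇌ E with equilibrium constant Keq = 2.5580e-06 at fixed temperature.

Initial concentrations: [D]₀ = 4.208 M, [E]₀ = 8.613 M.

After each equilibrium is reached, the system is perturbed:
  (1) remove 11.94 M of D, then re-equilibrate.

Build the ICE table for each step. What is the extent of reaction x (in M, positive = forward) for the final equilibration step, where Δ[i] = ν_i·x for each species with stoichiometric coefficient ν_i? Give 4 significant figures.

Q₀ = 0.1156 vs Keq = 2.5580e-06 ⇒ Q>K, reverse
Step 1:
                   D          E
  init         4.208      8.613
  Δ            25.64     -8.545
  eq           29.84    0.06799
  solve Keq expr → x = -8.545; check Q = 2.5580e-06
Then remove 11.94 M of D.
Step 2:
                   D          E
  init          17.9    0.06799
  Δ           0.1587   -0.05292
  eq           18.06    0.01507
  solve Keq expr → x = -0.05292; check Q = 2.5580e-06

x = -0.05292 M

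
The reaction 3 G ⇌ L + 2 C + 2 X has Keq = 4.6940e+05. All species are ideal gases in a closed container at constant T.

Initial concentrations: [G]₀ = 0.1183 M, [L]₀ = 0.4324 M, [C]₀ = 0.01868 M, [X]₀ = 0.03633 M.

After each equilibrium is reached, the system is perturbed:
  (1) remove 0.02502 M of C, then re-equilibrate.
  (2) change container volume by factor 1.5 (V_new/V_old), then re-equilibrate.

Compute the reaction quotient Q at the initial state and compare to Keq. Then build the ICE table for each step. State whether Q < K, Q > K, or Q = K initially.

Q₀ = 1.2029e-04; Q < K (proceeds forward)

Q₀ = 1.2029e-04 vs Keq = 4.6940e+05 ⇒ Q<K, forward
Step 1:
                   G          L          C          X
  I           0.1183     0.4324    0.01868    0.03633
  C          -0.1178    0.03927    0.07853    0.07853
  E       5.0038e-04     0.4717    0.09721     0.1149
  solve Keq expr → x = 0.03927; check Q = 4.6940e+05
Then remove 0.02502 M of C.
Step 2:
                   G          L          C          X
  I       5.0038e-04     0.4717    0.07219     0.1149
  C       -8.9659e-05 2.9886e-05 5.9773e-05 5.9773e-05
  E       4.1072e-04     0.4717    0.07225     0.1149
  solve Keq expr → x = 2.9886e-05; check Q = 4.6940e+05
Then change container volume by factor 1.5 (V_new/V_old).
Step 3:
                   G          L          C          X
  I       2.7381e-04     0.3145    0.04817    0.07662
  C       -6.4647e-05 2.1549e-05 4.3098e-05 4.3098e-05
  E       2.0917e-04     0.3145    0.04821    0.07666
  solve Keq expr → x = 2.1549e-05; check Q = 4.6940e+05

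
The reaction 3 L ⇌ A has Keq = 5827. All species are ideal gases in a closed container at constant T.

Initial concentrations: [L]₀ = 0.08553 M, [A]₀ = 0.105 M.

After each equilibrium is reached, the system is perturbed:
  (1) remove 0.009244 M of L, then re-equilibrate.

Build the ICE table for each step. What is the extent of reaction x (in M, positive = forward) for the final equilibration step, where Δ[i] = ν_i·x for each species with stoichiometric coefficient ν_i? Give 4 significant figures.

x = -0.003006 M

Q₀ = 167.8 vs Keq = 5827 ⇒ Q<K, forward
Step 1:
                    L           A
  init        0.08553       0.105
  Δ           -0.0578     0.01927
  eq          0.02773      0.1243
  solve Keq expr → x = 0.01927; check Q = 5827
Then remove 0.009244 M of L.
Step 2:
                    L           A
  init        0.01849      0.1243
  Δ          0.009019   -0.003006
  eq          0.02751      0.1213
  solve Keq expr → x = -0.003006; check Q = 5827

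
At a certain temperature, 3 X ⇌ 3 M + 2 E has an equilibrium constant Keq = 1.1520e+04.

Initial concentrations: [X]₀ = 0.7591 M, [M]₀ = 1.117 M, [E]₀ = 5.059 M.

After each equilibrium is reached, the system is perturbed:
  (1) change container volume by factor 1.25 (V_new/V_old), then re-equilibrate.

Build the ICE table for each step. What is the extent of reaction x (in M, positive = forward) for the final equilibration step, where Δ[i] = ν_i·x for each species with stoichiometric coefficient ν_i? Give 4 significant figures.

Q₀ = 81.54 vs Keq = 1.1520e+04 ⇒ Q<K, forward
Step 1:
                  X         M         E
  init       0.7591     1.117     5.059
  Δ         -0.5337    0.5337    0.3558
  eq         0.2254     1.651     5.415
  solve Keq expr → x = 0.1779; check Q = 1.1520e+04
Then change container volume by factor 1.25 (V_new/V_old).
Step 2:
                  X         M         E
  init       0.1803     1.321     4.332
  Δ        -0.02198   0.02198   0.01465
  eq         0.1583     1.343     4.347
  solve Keq expr → x = 0.007327; check Q = 1.1520e+04

x = 0.007327 M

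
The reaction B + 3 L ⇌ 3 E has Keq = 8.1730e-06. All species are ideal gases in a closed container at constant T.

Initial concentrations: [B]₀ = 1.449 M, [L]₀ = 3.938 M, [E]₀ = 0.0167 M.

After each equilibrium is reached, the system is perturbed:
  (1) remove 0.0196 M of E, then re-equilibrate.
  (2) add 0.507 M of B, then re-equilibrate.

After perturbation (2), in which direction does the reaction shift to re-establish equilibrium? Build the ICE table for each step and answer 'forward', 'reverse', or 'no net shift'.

Direction: forward

Q₀ = 5.2632e-08 vs Keq = 8.1730e-06 ⇒ Q<K, forward
Step 1:
                  B         L         E
  init        1.449     3.938    0.0167
  Δ        -0.02365  -0.07096   0.07096
  eq          1.425     3.867   0.08766
  solve Keq expr → x = 0.02365; check Q = 8.1730e-06
Then remove 0.0196 M of E.
Step 2:
                  B         L         E
  init        1.425     3.867   0.06806
  Δ       -0.006346  -0.01904   0.01904
  eq          1.419     3.848    0.0871
  solve Keq expr → x = 0.006346; check Q = 8.1730e-06
Then add 0.507 M of B.
Step 3:
                  B         L         E
  init        1.926     3.848    0.0871
  Δ        -0.00302  -0.00906   0.00906
  eq          1.923     3.839   0.09616
  solve Keq expr → x = 0.00302; check Q = 8.1730e-06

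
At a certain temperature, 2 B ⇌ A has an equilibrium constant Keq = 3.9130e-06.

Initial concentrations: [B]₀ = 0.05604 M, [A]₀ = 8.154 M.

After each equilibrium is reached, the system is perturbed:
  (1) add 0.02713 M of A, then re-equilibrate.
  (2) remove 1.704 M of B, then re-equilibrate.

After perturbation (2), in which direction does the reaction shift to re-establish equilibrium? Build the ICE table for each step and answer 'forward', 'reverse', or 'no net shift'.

Direction: reverse

Q₀ = 2596 vs Keq = 3.9130e-06 ⇒ Q>K, reverse
Step 1:
                   B          A
  init       0.05604      8.154
  Δ            16.31     -8.153
  eq           16.36   0.001048
  solve Keq expr → x = -8.153; check Q = 3.9130e-06
Then add 0.02713 M of A.
Step 2:
                   B          A
  init         16.36    0.02818
  Δ          0.05425   -0.02712
  eq           16.42   0.001055
  solve Keq expr → x = -0.02712; check Q = 3.9130e-06
Then remove 1.704 M of B.
Step 3:
                   B          A
  init         14.71   0.001055
  Δ       4.1502e-04 -2.0751e-04
  eq           14.71 8.4701e-04
  solve Keq expr → x = -2.0751e-04; check Q = 3.9130e-06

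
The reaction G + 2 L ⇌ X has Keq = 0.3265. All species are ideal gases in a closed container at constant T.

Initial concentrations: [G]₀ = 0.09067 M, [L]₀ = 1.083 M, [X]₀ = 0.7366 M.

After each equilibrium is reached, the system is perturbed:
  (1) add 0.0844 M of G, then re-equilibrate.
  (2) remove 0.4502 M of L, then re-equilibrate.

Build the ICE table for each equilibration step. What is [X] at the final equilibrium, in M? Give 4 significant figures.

Q₀ = 6.926 vs Keq = 0.3265 ⇒ Q>K, reverse
Step 1:
                    G           L           X
  Initial     0.09067       1.083      0.7366
  Change       0.3264      0.6527     -0.3264
  Equil         0.417       1.736      0.4102
  solve Keq expr → x = -0.3264; check Q = 0.3265
Then add 0.0844 M of G.
Step 2:
                    G           L           X
  Initial      0.5014       1.736      0.4102
  Change      -0.0273    -0.05459      0.0273
  Equil        0.4741       1.681      0.4375
  solve Keq expr → x = 0.0273; check Q = 0.3265
Then remove 0.4502 M of L.
Step 3:
                    G           L           X
  Initial      0.4741       1.231      0.4375
  Change      0.08283      0.1657    -0.08283
  Equil         0.557       1.397      0.3547
  solve Keq expr → x = -0.08283; check Q = 0.3265

[X]_eq = 0.3547 M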